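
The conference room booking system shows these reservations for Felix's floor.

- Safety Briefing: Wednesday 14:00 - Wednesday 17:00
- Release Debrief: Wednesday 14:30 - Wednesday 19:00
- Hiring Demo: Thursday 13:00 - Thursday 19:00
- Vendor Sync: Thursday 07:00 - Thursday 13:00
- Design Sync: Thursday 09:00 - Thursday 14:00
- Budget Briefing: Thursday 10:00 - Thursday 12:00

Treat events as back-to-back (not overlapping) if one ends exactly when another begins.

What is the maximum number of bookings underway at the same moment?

3

Sweep the timeline, counting +1 at each start and −1 at each end (ends before starts at a tie):
Wednesday 14:00 start Safety Briefing → 1
Wednesday 14:30 start Release Debrief → 2
Wednesday 17:00 end Safety Briefing → 1
Wednesday 19:00 end Release Debrief → 0
Thursday 07:00 start Vendor Sync → 1
Thursday 09:00 start Design Sync → 2
Thursday 10:00 start Budget Briefing → 3
Thursday 12:00 end Budget Briefing → 2
Thursday 13:00 end Vendor Sync → 1
Thursday 13:00 start Hiring Demo → 2
Thursday 14:00 end Design Sync → 1
Thursday 19:00 end Hiring Demo → 0
Peak is 3, at Thursday 10:00 (Budget Briefing, Design Sync, Vendor Sync).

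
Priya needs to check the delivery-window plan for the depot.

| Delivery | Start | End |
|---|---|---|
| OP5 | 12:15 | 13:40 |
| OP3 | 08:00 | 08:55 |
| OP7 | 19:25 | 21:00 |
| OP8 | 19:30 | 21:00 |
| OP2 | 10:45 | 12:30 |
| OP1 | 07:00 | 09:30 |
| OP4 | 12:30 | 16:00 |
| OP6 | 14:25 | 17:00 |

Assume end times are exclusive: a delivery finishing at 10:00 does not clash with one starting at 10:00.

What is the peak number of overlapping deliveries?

Sort all start/end points and keep a running count:
07:00 start OP1 → 1
08:00 start OP3 → 2
08:55 end OP3 → 1
09:30 end OP1 → 0
10:45 start OP2 → 1
12:15 start OP5 → 2
12:30 end OP2 → 1
12:30 start OP4 → 2
13:40 end OP5 → 1
14:25 start OP6 → 2
16:00 end OP4 → 1
17:00 end OP6 → 0
19:25 start OP7 → 1
19:30 start OP8 → 2
21:00 end OP7 → 1
21:00 end OP8 → 0
Peak is 2, at 08:00 (OP1, OP3).

2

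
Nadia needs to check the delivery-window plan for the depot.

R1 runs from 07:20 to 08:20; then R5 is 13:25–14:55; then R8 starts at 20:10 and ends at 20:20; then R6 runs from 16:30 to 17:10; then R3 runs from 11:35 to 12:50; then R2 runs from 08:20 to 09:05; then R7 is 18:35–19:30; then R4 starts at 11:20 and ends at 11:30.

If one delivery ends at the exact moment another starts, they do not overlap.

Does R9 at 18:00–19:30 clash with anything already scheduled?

Yes — it overlaps R7

R1: ends 08:20 at or before R9 starts 18:00 → clear.
R2: ends 09:05 at or before R9 starts 18:00 → clear.
R4: ends 11:30 at or before R9 starts 18:00 → clear.
R3: ends 12:50 at or before R9 starts 18:00 → clear.
R5: ends 14:55 at or before R9 starts 18:00 → clear.
R6: ends 17:10 at or before R9 starts 18:00 → clear.
R7: starts 18:35 before R9 ends 19:30, and ends 19:30 after R9 starts 18:00 → overlap.
R8: starts 20:10 at or after R9 ends 19:30 → clear.
R9 overlaps R7.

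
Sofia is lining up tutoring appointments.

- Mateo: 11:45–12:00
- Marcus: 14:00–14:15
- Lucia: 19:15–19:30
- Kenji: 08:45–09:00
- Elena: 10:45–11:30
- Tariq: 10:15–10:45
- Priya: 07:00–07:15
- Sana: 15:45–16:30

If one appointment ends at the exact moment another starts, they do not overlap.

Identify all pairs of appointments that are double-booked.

Sorted by start: Priya, Kenji, Tariq, Elena, Mateo, Marcus, Sana, Lucia.
Kenji starts after Priya ends, so Priya has no further overlaps.
Tariq starts after Kenji ends, so Kenji has no further overlaps.
Elena starts exactly when Tariq ends (back-to-back, no overlap), so Tariq has no further overlaps.
Mateo starts after Elena ends, so Elena has no further overlaps.
Marcus starts after Mateo ends, so Mateo has no further overlaps.
Sana starts after Marcus ends, so Marcus has no further overlaps.
Lucia starts after Sana ends.

no overlapping pairs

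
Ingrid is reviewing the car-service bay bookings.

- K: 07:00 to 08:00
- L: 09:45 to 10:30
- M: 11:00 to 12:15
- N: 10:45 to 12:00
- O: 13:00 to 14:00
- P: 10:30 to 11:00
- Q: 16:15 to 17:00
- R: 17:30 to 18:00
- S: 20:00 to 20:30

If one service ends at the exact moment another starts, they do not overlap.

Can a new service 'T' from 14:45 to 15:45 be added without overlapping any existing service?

K: ends 08:00 at or before T starts 14:45 → clear.
L: ends 10:30 at or before T starts 14:45 → clear.
P: ends 11:00 at or before T starts 14:45 → clear.
N: ends 12:00 at or before T starts 14:45 → clear.
M: ends 12:15 at or before T starts 14:45 → clear.
O: ends 14:00 at or before T starts 14:45 → clear.
Q: starts 16:15 at or after T ends 15:45 → clear.
R: starts 17:30 at or after T ends 15:45 → clear.
S: starts 20:00 at or after T ends 15:45 → clear.

Yes — the slot is free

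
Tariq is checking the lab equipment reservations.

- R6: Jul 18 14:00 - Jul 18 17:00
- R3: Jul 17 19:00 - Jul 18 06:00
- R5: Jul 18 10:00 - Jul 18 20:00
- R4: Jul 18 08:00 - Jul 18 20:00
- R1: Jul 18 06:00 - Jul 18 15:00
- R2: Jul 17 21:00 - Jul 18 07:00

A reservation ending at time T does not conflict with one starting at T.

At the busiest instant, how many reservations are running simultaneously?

Walk through starts and ends in time order (an end at T is processed before a start at T):
Jul 17 19:00 start R3 → 1
Jul 17 21:00 start R2 → 2
Jul 18 06:00 end R3 → 1
Jul 18 06:00 start R1 → 2
Jul 18 07:00 end R2 → 1
Jul 18 08:00 start R4 → 2
Jul 18 10:00 start R5 → 3
Jul 18 14:00 start R6 → 4
Jul 18 15:00 end R1 → 3
Jul 18 17:00 end R6 → 2
Jul 18 20:00 end R4 → 1
Jul 18 20:00 end R5 → 0
Peak is 4, at Jul 18 14:00 (R1, R4, R5, R6).

4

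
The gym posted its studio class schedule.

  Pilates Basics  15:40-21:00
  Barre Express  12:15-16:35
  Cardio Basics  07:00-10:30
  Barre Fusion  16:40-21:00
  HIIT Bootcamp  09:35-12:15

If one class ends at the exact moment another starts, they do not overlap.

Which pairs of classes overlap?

Sorted by start: Cardio Basics, HIIT Bootcamp, Barre Express, Pilates Basics, Barre Fusion.
HIIT Bootcamp starts before Cardio Basics ends → Cardio Basics and HIIT Bootcamp overlap.
Barre Express starts after Cardio Basics ends; Cardio Basics is clear from here.
Barre Express starts exactly when HIIT Bootcamp ends (back-to-back, no overlap); HIIT Bootcamp is clear from here.
Pilates Basics starts before Barre Express ends → Barre Express and Pilates Basics overlap.
Barre Fusion starts after Barre Express ends.
Barre Fusion starts before Pilates Basics ends → Pilates Basics and Barre Fusion overlap.

Barre Express & Pilates Basics, Barre Fusion & Pilates Basics, Cardio Basics & HIIT Bootcamp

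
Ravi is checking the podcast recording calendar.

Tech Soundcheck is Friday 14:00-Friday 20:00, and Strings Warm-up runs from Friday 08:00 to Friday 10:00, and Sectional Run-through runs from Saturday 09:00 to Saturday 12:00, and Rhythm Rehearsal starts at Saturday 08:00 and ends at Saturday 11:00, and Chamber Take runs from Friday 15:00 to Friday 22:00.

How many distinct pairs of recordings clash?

Sorted by start: Strings Warm-up, Tech Soundcheck, Chamber Take, Rhythm Rehearsal, Sectional Run-through.
Tech Soundcheck starts after Strings Warm-up ends; Strings Warm-up is clear from here.
Chamber Take starts before Tech Soundcheck ends → Tech Soundcheck and Chamber Take overlap.
Rhythm Rehearsal starts after Tech Soundcheck ends; Tech Soundcheck is clear from here.
Rhythm Rehearsal starts after Chamber Take ends; Chamber Take is clear from here.
Sectional Run-through starts before Rhythm Rehearsal ends → Rhythm Rehearsal and Sectional Run-through overlap.
Overlapping pairs: Chamber Take & Tech Soundcheck, Rhythm Rehearsal & Sectional Run-through — 2 in total.

2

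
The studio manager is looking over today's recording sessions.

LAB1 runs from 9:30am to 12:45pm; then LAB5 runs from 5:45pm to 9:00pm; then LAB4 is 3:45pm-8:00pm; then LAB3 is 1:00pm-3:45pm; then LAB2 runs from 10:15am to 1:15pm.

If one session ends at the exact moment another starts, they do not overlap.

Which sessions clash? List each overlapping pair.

LAB1 & LAB2, LAB2 & LAB3, LAB4 & LAB5

Sorted by start: LAB1, LAB2, LAB3, LAB4, LAB5.
LAB2 starts before LAB1 ends → LAB1 and LAB2 overlap.
LAB3 starts after LAB1 ends; LAB1 is clear from here.
LAB3 starts before LAB2 ends → LAB2 and LAB3 overlap.
LAB4 starts after LAB2 ends; LAB2 is clear from here.
LAB4 starts exactly when LAB3 ends (back-to-back, no overlap); LAB3 is clear from here.
LAB5 starts before LAB4 ends → LAB4 and LAB5 overlap.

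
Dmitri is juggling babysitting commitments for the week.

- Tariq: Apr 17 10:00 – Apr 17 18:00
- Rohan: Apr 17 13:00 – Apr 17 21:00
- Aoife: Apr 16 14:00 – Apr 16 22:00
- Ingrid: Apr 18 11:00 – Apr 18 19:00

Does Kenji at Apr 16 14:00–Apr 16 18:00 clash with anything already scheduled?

Yes — it overlaps Aoife

Aoife: starts Apr 16 14:00 before Kenji ends Apr 16 18:00, and ends Apr 16 22:00 after Kenji starts Apr 16 14:00 → overlap.
Tariq: starts Apr 17 10:00 at or after Kenji ends Apr 16 18:00 → clear.
Rohan: starts Apr 17 13:00 at or after Kenji ends Apr 16 18:00 → clear.
Ingrid: starts Apr 18 11:00 at or after Kenji ends Apr 16 18:00 → clear.
Kenji overlaps Aoife.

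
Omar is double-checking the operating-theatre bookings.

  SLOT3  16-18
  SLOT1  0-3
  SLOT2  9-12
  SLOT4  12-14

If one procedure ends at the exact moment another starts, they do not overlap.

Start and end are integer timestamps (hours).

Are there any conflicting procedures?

Sorted by start: SLOT1, SLOT2, SLOT4, SLOT3.
SLOT2 starts after SLOT1 ends, so nothing later overlaps SLOT1 either.
SLOT4 starts exactly when SLOT2 ends (back-to-back, no overlap), so nothing later overlaps SLOT2 either.
SLOT3 starts after SLOT4 ends.
Every pair is clear; the schedule has no overlaps.

No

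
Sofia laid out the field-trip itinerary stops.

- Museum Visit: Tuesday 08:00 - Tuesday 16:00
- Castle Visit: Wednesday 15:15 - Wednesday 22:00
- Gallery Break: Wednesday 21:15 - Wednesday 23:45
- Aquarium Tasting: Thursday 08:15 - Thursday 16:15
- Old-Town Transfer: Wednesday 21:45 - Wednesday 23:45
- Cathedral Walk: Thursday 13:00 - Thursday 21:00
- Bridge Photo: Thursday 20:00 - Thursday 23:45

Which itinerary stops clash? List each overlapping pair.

Aquarium Tasting & Cathedral Walk, Bridge Photo & Cathedral Walk, Castle Visit & Gallery Break, Castle Visit & Old-Town Transfer, Gallery Break & Old-Town Transfer

Two intervals overlap when each starts before the other ends.
Sorted by start: Museum Visit, Castle Visit, Gallery Break, Old-Town Transfer, Aquarium Tasting, Cathedral Walk, Bridge Photo.
Castle Visit starts after Museum Visit ends — done with Museum Visit.
Gallery Break starts before Castle Visit ends → Castle Visit and Gallery Break overlap.
Old-Town Transfer starts before Castle Visit ends → Castle Visit and Old-Town Transfer overlap.
Aquarium Tasting starts after Castle Visit ends — done with Castle Visit.
Old-Town Transfer starts before Gallery Break ends → Gallery Break and Old-Town Transfer overlap.
Aquarium Tasting starts after Gallery Break ends — done with Gallery Break.
Aquarium Tasting starts after Old-Town Transfer ends — done with Old-Town Transfer.
Cathedral Walk starts before Aquarium Tasting ends → Aquarium Tasting and Cathedral Walk overlap.
Bridge Photo starts after Aquarium Tasting ends.
Bridge Photo starts before Cathedral Walk ends → Cathedral Walk and Bridge Photo overlap.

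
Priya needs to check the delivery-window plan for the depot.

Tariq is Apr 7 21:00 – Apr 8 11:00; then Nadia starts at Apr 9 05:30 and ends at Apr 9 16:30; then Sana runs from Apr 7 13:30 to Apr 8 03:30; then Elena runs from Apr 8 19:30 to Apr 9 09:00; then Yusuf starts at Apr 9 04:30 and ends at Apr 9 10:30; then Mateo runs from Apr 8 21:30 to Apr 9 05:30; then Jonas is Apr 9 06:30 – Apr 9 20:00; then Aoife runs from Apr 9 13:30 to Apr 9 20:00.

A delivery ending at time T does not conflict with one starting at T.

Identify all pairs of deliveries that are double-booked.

Two intervals overlap when each starts before the other ends.
Sorted by start: Sana, Tariq, Elena, Mateo, Yusuf, Nadia, Jonas, Aoife.
Tariq starts before Sana ends → Sana and Tariq overlap.
Elena starts after Sana ends — done with Sana.
Elena starts after Tariq ends — done with Tariq.
Mateo starts before Elena ends → Elena and Mateo overlap.
Yusuf starts before Elena ends → Elena and Yusuf overlap.
Nadia starts before Elena ends → Elena and Nadia overlap.
Jonas starts before Elena ends → Elena and Jonas overlap.
Aoife starts after Elena ends.
Yusuf starts before Mateo ends → Mateo and Yusuf overlap.
Nadia starts exactly when Mateo ends (back-to-back, no overlap) — done with Mateo.
Nadia starts before Yusuf ends → Yusuf and Nadia overlap.
Jonas starts before Yusuf ends → Yusuf and Jonas overlap.
Aoife starts after Yusuf ends.
Jonas starts before Nadia ends → Nadia and Jonas overlap.
Aoife starts before Nadia ends → Nadia and Aoife overlap.
Aoife starts before Jonas ends → Jonas and Aoife overlap.

Aoife & Jonas, Aoife & Nadia, Elena & Jonas, Elena & Mateo, Elena & Nadia, Elena & Yusuf, Jonas & Nadia, Jonas & Yusuf, Mateo & Yusuf, Nadia & Yusuf, Sana & Tariq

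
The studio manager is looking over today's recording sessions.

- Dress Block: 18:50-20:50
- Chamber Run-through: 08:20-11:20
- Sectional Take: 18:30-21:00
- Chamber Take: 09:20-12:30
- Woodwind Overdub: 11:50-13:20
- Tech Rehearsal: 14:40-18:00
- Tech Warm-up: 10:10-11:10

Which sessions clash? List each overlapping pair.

Sorted by start: Chamber Run-through, Chamber Take, Tech Warm-up, Woodwind Overdub, Tech Rehearsal, Sectional Take, Dress Block.
Chamber Take starts before Chamber Run-through ends → Chamber Run-through and Chamber Take overlap.
Tech Warm-up starts before Chamber Run-through ends → Chamber Run-through and Tech Warm-up overlap.
Woodwind Overdub starts after Chamber Run-through ends, so nothing later overlaps Chamber Run-through either.
Tech Warm-up starts before Chamber Take ends → Chamber Take and Tech Warm-up overlap.
Woodwind Overdub starts before Chamber Take ends → Chamber Take and Woodwind Overdub overlap.
Tech Rehearsal starts after Chamber Take ends, so nothing later overlaps Chamber Take either.
Woodwind Overdub starts after Tech Warm-up ends, so nothing later overlaps Tech Warm-up either.
Tech Rehearsal starts after Woodwind Overdub ends, so nothing later overlaps Woodwind Overdub either.
Sectional Take starts after Tech Rehearsal ends, so nothing later overlaps Tech Rehearsal either.
Dress Block starts before Sectional Take ends → Sectional Take and Dress Block overlap.

Chamber Run-through & Chamber Take, Chamber Run-through & Tech Warm-up, Chamber Take & Tech Warm-up, Chamber Take & Woodwind Overdub, Dress Block & Sectional Take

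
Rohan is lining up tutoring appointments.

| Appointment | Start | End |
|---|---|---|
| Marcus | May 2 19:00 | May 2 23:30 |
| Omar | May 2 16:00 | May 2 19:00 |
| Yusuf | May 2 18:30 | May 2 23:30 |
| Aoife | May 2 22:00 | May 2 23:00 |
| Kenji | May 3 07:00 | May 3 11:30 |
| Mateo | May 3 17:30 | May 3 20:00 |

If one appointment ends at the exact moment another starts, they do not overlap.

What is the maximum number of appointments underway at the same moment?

3

Sort all start/end points and keep a running count:
May 2 16:00 start Omar → 1
May 2 18:30 start Yusuf → 2
May 2 19:00 end Omar → 1
May 2 19:00 start Marcus → 2
May 2 22:00 start Aoife → 3
May 2 23:00 end Aoife → 2
May 2 23:30 end Marcus → 1
May 2 23:30 end Yusuf → 0
May 3 07:00 start Kenji → 1
May 3 11:30 end Kenji → 0
May 3 17:30 start Mateo → 1
May 3 20:00 end Mateo → 0
Peak is 3, at May 2 22:00 (Aoife, Marcus, Yusuf).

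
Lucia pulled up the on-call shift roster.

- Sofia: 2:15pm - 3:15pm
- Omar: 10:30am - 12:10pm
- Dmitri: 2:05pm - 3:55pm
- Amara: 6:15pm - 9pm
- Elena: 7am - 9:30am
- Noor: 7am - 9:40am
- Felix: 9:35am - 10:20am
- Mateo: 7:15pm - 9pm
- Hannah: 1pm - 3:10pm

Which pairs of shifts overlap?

Check each pair: they overlap iff neither finishes before the other starts.
Sorted by start: Noor, Elena, Felix, Omar, Hannah, Dmitri, Sofia, Amara, Mateo.
Elena starts before Noor ends → Noor and Elena overlap.
Felix starts before Noor ends → Noor and Felix overlap.
Omar starts after Noor ends — done with Noor.
Felix starts after Elena ends — done with Elena.
Omar starts after Felix ends — done with Felix.
Hannah starts after Omar ends — done with Omar.
Dmitri starts before Hannah ends → Hannah and Dmitri overlap.
Sofia starts before Hannah ends → Hannah and Sofia overlap.
Amara starts after Hannah ends — done with Hannah.
Sofia starts before Dmitri ends → Dmitri and Sofia overlap.
Amara starts after Dmitri ends — done with Dmitri.
Amara starts after Sofia ends — done with Sofia.
Mateo starts before Amara ends → Amara and Mateo overlap.

Amara & Mateo, Dmitri & Hannah, Dmitri & Sofia, Elena & Noor, Felix & Noor, Hannah & Sofia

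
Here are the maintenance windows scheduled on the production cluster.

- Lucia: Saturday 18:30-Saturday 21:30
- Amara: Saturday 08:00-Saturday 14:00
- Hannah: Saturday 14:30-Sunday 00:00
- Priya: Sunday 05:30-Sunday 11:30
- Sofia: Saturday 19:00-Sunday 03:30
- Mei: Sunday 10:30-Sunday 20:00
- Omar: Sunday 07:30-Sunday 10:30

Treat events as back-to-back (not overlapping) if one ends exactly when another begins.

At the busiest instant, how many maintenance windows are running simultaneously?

3

Walk through starts and ends in time order (an end at T is processed before a start at T):
Saturday 08:00 start Amara → 1
Saturday 14:00 end Amara → 0
Saturday 14:30 start Hannah → 1
Saturday 18:30 start Lucia → 2
Saturday 19:00 start Sofia → 3
Saturday 21:30 end Lucia → 2
Sunday 00:00 end Hannah → 1
Sunday 03:30 end Sofia → 0
Sunday 05:30 start Priya → 1
Sunday 07:30 start Omar → 2
Sunday 10:30 end Omar → 1
Sunday 10:30 start Mei → 2
Sunday 11:30 end Priya → 1
Sunday 20:00 end Mei → 0
Peak is 3, at Saturday 19:00 (Hannah, Lucia, Sofia).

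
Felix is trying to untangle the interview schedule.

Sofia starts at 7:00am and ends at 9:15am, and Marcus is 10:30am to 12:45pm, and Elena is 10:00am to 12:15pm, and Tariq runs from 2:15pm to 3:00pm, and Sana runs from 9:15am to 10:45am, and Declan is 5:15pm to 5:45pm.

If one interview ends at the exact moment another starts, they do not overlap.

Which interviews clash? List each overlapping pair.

Sorted by start: Sofia, Sana, Elena, Marcus, Tariq, Declan.
Sana starts exactly when Sofia ends (back-to-back, no overlap) — done with Sofia.
Elena starts before Sana ends → Sana and Elena overlap.
Marcus starts before Sana ends → Sana and Marcus overlap.
Tariq starts after Sana ends — done with Sana.
Marcus starts before Elena ends → Elena and Marcus overlap.
Tariq starts after Elena ends — done with Elena.
Tariq starts after Marcus ends — done with Marcus.
Declan starts after Tariq ends.

Elena & Marcus, Elena & Sana, Marcus & Sana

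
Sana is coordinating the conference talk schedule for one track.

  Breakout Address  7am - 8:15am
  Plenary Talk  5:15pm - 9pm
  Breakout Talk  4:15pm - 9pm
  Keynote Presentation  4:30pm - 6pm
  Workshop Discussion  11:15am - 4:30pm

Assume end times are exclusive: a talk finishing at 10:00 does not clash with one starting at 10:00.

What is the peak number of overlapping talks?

Sweep the timeline, counting +1 at each start and −1 at each end (ends before starts at a tie):
7am start Breakout Address → 1
8:15am end Breakout Address → 0
11:15am start Workshop Discussion → 1
4:15pm start Breakout Talk → 2
4:30pm end Workshop Discussion → 1
4:30pm start Keynote Presentation → 2
5:15pm start Plenary Talk → 3
6pm end Keynote Presentation → 2
9pm end Breakout Talk → 1
9pm end Plenary Talk → 0
Peak is 3, at 5:15pm (Breakout Talk, Keynote Presentation, Plenary Talk).

3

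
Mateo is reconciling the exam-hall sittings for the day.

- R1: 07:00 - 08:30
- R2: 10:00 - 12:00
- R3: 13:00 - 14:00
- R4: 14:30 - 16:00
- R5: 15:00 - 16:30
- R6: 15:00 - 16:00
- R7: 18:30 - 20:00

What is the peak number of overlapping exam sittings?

Sweep the timeline, counting +1 at each start and −1 at each end (ends before starts at a tie):
07:00 start R1 → 1
08:30 end R1 → 0
10:00 start R2 → 1
12:00 end R2 → 0
13:00 start R3 → 1
14:00 end R3 → 0
14:30 start R4 → 1
15:00 start R5 → 2
15:00 start R6 → 3
16:00 end R4 → 2
16:00 end R6 → 1
16:30 end R5 → 0
18:30 start R7 → 1
20:00 end R7 → 0
Peak is 3, at 15:00 (R4, R5, R6).

3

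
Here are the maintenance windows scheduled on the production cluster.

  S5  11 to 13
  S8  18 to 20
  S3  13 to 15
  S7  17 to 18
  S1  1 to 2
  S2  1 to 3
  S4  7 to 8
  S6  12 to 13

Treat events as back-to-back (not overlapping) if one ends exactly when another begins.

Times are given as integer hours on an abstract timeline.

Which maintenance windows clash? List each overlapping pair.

Two intervals overlap when each starts before the other ends.
Sorted by start: S1, S2, S4, S5, S6, S3, S7, S8.
S2 starts before S1 ends → S1 and S2 overlap.
S4 starts after S1 ends — done with S1.
S4 starts after S2 ends — done with S2.
S5 starts after S4 ends — done with S4.
S6 starts before S5 ends → S5 and S6 overlap.
S3 starts exactly when S5 ends (back-to-back, no overlap) — done with S5.
S3 starts exactly when S6 ends (back-to-back, no overlap) — done with S6.
S7 starts after S3 ends — done with S3.
S8 starts exactly when S7 ends (back-to-back, no overlap).

S1 & S2, S5 & S6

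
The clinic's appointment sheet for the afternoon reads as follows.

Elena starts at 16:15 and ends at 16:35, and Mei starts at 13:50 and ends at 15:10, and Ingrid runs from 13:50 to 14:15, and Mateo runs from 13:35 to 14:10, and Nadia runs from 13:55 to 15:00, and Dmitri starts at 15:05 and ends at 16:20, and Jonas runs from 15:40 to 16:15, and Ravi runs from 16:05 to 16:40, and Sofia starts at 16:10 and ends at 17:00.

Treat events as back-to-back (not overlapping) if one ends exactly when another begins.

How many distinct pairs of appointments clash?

Sorted by start: Mateo, Mei, Ingrid, Nadia, Dmitri, Jonas, Ravi, Sofia, Elena.
Mei starts before Mateo ends → Mateo and Mei overlap.
Ingrid starts before Mateo ends → Mateo and Ingrid overlap.
Nadia starts before Mateo ends → Mateo and Nadia overlap.
Dmitri starts after Mateo ends — done with Mateo.
Ingrid starts before Mei ends → Mei and Ingrid overlap.
Nadia starts before Mei ends → Mei and Nadia overlap.
Dmitri starts before Mei ends → Mei and Dmitri overlap.
Jonas starts after Mei ends — done with Mei.
Nadia starts before Ingrid ends → Ingrid and Nadia overlap.
Dmitri starts after Ingrid ends — done with Ingrid.
Dmitri starts after Nadia ends — done with Nadia.
Jonas starts before Dmitri ends → Dmitri and Jonas overlap.
Ravi starts before Dmitri ends → Dmitri and Ravi overlap.
Sofia starts before Dmitri ends → Dmitri and Sofia overlap.
Elena starts before Dmitri ends → Dmitri and Elena overlap.
Ravi starts before Jonas ends → Jonas and Ravi overlap.
Sofia starts before Jonas ends → Jonas and Sofia overlap.
Elena starts exactly when Jonas ends (back-to-back, no overlap).
Sofia starts before Ravi ends → Ravi and Sofia overlap.
Elena starts before Ravi ends → Ravi and Elena overlap.
Elena starts before Sofia ends → Sofia and Elena overlap.
Overlapping pairs: Dmitri & Elena, Dmitri & Jonas, Dmitri & Mei, Dmitri & Ravi, Dmitri & Sofia, Elena & Ravi, Elena & Sofia, Ingrid & Mateo, Ingrid & Mei, Ingrid & Nadia, Jonas & Ravi, Jonas & Sofia, Mateo & Mei, Mateo & Nadia, Mei & Nadia, Ravi & Sofia — 16 in total.

16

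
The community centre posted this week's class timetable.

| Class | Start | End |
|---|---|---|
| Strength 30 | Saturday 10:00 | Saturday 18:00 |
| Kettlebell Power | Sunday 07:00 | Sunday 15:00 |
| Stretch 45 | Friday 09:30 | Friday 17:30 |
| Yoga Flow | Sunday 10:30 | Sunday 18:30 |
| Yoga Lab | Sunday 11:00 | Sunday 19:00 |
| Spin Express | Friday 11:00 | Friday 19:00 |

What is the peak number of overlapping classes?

3

Sweep the timeline, counting +1 at each start and −1 at each end (ends before starts at a tie):
Friday 09:30 start Stretch 45 → 1
Friday 11:00 start Spin Express → 2
Friday 17:30 end Stretch 45 → 1
Friday 19:00 end Spin Express → 0
Saturday 10:00 start Strength 30 → 1
Saturday 18:00 end Strength 30 → 0
Sunday 07:00 start Kettlebell Power → 1
Sunday 10:30 start Yoga Flow → 2
Sunday 11:00 start Yoga Lab → 3
Sunday 15:00 end Kettlebell Power → 2
Sunday 18:30 end Yoga Flow → 1
Sunday 19:00 end Yoga Lab → 0
Peak is 3, at Sunday 11:00 (Kettlebell Power, Yoga Flow, Yoga Lab).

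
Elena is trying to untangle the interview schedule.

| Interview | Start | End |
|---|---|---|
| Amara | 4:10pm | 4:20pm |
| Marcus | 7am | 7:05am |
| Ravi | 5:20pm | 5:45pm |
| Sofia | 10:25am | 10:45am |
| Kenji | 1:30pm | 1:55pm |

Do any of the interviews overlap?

Two intervals overlap when each starts before the other ends.
Sorted by start: Marcus, Sofia, Kenji, Amara, Ravi.
Sofia starts after Marcus ends — done with Marcus.
Kenji starts after Sofia ends — done with Sofia.
Amara starts after Kenji ends — done with Kenji.
Ravi starts after Amara ends.
Every pair is clear; the schedule has no overlaps.

No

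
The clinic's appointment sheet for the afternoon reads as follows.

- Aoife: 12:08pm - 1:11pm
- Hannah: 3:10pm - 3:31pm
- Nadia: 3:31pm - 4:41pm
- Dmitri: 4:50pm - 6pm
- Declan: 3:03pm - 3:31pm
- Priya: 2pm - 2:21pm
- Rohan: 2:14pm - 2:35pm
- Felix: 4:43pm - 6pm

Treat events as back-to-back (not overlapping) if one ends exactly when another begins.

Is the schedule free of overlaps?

No

Sorted by start: Aoife, Priya, Rohan, Declan, Hannah, Nadia, Felix, Dmitri.
Priya starts after Aoife ends, so Aoife has no further overlaps.
Rohan starts before Priya ends → Priya and Rohan overlap.
That's a conflict, so the schedule is not conflict-free.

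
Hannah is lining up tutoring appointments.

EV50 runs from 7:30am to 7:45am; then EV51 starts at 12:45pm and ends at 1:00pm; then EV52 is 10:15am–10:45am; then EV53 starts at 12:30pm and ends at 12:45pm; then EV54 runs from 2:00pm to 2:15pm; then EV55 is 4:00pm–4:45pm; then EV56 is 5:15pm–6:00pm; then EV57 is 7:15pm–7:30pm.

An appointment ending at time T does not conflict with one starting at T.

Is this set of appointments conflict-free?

Yes

Two intervals overlap when each starts before the other ends.
Sorted by start: EV50, EV52, EV53, EV51, EV54, EV55, EV56, EV57.
EV52 starts after EV50 ends, so EV50 has no further overlaps.
EV53 starts after EV52 ends, so EV52 has no further overlaps.
EV51 starts exactly when EV53 ends (back-to-back, no overlap), so EV53 has no further overlaps.
EV54 starts after EV51 ends, so EV51 has no further overlaps.
EV55 starts after EV54 ends, so EV54 has no further overlaps.
EV56 starts after EV55 ends, so EV55 has no further overlaps.
EV57 starts after EV56 ends.
Every pair is clear; the schedule has no overlaps.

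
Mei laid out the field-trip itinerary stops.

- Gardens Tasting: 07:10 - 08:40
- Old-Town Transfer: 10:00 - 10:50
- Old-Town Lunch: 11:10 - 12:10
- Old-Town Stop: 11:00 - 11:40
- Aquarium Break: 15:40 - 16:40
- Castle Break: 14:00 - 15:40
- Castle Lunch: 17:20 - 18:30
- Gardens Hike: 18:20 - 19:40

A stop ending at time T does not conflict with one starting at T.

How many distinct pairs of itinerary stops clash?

2

Check each pair: they overlap iff neither finishes before the other starts.
Sorted by start: Gardens Tasting, Old-Town Transfer, Old-Town Stop, Old-Town Lunch, Castle Break, Aquarium Break, Castle Lunch, Gardens Hike.
Old-Town Transfer starts after Gardens Tasting ends; Gardens Tasting is clear from here.
Old-Town Stop starts after Old-Town Transfer ends; Old-Town Transfer is clear from here.
Old-Town Lunch starts before Old-Town Stop ends → Old-Town Stop and Old-Town Lunch overlap.
Castle Break starts after Old-Town Stop ends; Old-Town Stop is clear from here.
Castle Break starts after Old-Town Lunch ends; Old-Town Lunch is clear from here.
Aquarium Break starts exactly when Castle Break ends (back-to-back, no overlap); Castle Break is clear from here.
Castle Lunch starts after Aquarium Break ends; Aquarium Break is clear from here.
Gardens Hike starts before Castle Lunch ends → Castle Lunch and Gardens Hike overlap.
Overlapping pairs: Castle Lunch & Gardens Hike, Old-Town Lunch & Old-Town Stop — 2 in total.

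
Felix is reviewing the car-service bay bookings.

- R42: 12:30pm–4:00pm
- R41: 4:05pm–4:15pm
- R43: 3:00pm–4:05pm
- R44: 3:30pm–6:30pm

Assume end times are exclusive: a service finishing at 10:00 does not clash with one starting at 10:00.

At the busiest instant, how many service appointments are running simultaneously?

Walk through starts and ends in time order (an end at T is processed before a start at T):
12:30pm start R42 → 1
3:00pm start R43 → 2
3:30pm start R44 → 3
4:00pm end R42 → 2
4:05pm end R43 → 1
4:05pm start R41 → 2
4:15pm end R41 → 1
6:30pm end R44 → 0
Peak is 3, at 3:30pm (R42, R43, R44).

3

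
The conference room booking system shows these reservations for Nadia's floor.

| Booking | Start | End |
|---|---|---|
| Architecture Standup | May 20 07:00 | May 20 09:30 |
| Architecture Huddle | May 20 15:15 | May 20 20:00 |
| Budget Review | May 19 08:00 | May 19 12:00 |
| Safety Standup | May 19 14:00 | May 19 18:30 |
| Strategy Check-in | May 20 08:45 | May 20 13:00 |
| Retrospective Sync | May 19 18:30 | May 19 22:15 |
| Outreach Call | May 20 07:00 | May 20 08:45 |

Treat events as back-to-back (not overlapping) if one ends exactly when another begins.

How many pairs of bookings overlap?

Check each pair: they overlap iff neither finishes before the other starts.
Sorted by start: Budget Review, Safety Standup, Retrospective Sync, Architecture Standup, Outreach Call, Strategy Check-in, Architecture Huddle.
Safety Standup starts after Budget Review ends; Budget Review is clear from here.
Retrospective Sync starts exactly when Safety Standup ends (back-to-back, no overlap); Safety Standup is clear from here.
Architecture Standup starts after Retrospective Sync ends; Retrospective Sync is clear from here.
Outreach Call starts before Architecture Standup ends → Architecture Standup and Outreach Call overlap.
Strategy Check-in starts before Architecture Standup ends → Architecture Standup and Strategy Check-in overlap.
Architecture Huddle starts after Architecture Standup ends.
Strategy Check-in starts exactly when Outreach Call ends (back-to-back, no overlap); Outreach Call is clear from here.
Architecture Huddle starts after Strategy Check-in ends.
Overlapping pairs: Architecture Standup & Outreach Call, Architecture Standup & Strategy Check-in — 2 in total.

2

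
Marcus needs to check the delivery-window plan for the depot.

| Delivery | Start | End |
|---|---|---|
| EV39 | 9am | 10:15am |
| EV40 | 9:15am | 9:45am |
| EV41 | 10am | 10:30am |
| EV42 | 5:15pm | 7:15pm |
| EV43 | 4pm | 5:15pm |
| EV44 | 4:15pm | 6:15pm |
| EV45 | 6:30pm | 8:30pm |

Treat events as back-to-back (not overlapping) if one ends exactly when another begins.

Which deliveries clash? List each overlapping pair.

Sorted by start: EV39, EV40, EV41, EV43, EV44, EV42, EV45.
EV40 starts before EV39 ends → EV39 and EV40 overlap.
EV41 starts before EV39 ends → EV39 and EV41 overlap.
EV43 starts after EV39 ends — done with EV39.
EV41 starts after EV40 ends — done with EV40.
EV43 starts after EV41 ends — done with EV41.
EV44 starts before EV43 ends → EV43 and EV44 overlap.
EV42 starts exactly when EV43 ends (back-to-back, no overlap) — done with EV43.
EV42 starts before EV44 ends → EV44 and EV42 overlap.
EV45 starts after EV44 ends.
EV45 starts before EV42 ends → EV42 and EV45 overlap.

EV39 & EV40, EV39 & EV41, EV42 & EV44, EV42 & EV45, EV43 & EV44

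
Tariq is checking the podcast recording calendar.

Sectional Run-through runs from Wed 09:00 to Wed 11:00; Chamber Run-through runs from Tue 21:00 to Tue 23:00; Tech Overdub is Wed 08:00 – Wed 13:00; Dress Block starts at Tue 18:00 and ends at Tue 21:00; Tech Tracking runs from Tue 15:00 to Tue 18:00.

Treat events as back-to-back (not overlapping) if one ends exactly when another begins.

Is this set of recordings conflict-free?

Two intervals overlap when each starts before the other ends.
Sorted by start: Tech Tracking, Dress Block, Chamber Run-through, Tech Overdub, Sectional Run-through.
Dress Block starts exactly when Tech Tracking ends (back-to-back, no overlap) — done with Tech Tracking.
Chamber Run-through starts exactly when Dress Block ends (back-to-back, no overlap) — done with Dress Block.
Tech Overdub starts after Chamber Run-through ends — done with Chamber Run-through.
Sectional Run-through starts before Tech Overdub ends → Tech Overdub and Sectional Run-through overlap.
That's a conflict, so the schedule is not conflict-free.

No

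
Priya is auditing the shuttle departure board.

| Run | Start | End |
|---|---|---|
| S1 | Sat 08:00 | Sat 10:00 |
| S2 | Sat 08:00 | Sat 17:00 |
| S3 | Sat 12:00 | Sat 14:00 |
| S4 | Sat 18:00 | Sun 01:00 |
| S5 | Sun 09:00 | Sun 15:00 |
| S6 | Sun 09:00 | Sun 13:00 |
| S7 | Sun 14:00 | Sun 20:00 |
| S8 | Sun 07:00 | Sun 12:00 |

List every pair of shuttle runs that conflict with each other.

Two intervals overlap when each starts before the other ends.
Sorted by start: S1, S2, S3, S4, S8, S5, S6, S7.
S2 starts before S1 ends → S1 and S2 overlap.
S3 starts after S1 ends — done with S1.
S3 starts before S2 ends → S2 and S3 overlap.
S4 starts after S2 ends — done with S2.
S4 starts after S3 ends — done with S3.
S8 starts after S4 ends — done with S4.
S5 starts before S8 ends → S8 and S5 overlap.
S6 starts before S8 ends → S8 and S6 overlap.
S7 starts after S8 ends.
S6 starts before S5 ends → S5 and S6 overlap.
S7 starts before S5 ends → S5 and S7 overlap.
S7 starts after S6 ends.

S1 & S2, S2 & S3, S5 & S6, S5 & S7, S5 & S8, S6 & S8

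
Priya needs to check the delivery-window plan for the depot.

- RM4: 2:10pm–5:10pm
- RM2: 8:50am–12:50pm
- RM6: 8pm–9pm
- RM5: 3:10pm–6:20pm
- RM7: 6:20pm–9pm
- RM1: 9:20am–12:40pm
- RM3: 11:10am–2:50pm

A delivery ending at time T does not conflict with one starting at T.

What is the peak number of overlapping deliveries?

3

Sweep the timeline, counting +1 at each start and −1 at each end (ends before starts at a tie):
8:50am start RM2 → 1
9:20am start RM1 → 2
11:10am start RM3 → 3
12:40pm end RM1 → 2
12:50pm end RM2 → 1
2:10pm start RM4 → 2
2:50pm end RM3 → 1
3:10pm start RM5 → 2
5:10pm end RM4 → 1
6:20pm end RM5 → 0
6:20pm start RM7 → 1
8pm start RM6 → 2
9pm end RM6 → 1
9pm end RM7 → 0
Peak is 3, at 11:10am (RM1, RM2, RM3).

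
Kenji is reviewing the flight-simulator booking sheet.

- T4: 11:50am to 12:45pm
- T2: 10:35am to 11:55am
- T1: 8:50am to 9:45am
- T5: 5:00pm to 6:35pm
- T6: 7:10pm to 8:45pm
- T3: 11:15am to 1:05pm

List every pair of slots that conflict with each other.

Two intervals overlap when each starts before the other ends.
Sorted by start: T1, T2, T3, T4, T5, T6.
T2 starts after T1 ends, so T1 has no further overlaps.
T3 starts before T2 ends → T2 and T3 overlap.
T4 starts before T2 ends → T2 and T4 overlap.
T5 starts after T2 ends, so T2 has no further overlaps.
T4 starts before T3 ends → T3 and T4 overlap.
T5 starts after T3 ends, so T3 has no further overlaps.
T5 starts after T4 ends, so T4 has no further overlaps.
T6 starts after T5 ends.

T2 & T3, T2 & T4, T3 & T4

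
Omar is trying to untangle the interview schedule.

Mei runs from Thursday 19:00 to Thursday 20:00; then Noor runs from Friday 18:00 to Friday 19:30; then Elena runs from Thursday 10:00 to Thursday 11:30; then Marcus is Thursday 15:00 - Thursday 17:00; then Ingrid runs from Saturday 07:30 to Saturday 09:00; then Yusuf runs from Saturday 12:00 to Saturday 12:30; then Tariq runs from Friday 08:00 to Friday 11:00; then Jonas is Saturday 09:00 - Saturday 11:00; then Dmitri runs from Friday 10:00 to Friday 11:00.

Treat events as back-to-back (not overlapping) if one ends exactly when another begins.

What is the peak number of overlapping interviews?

Sort all start/end points and keep a running count:
Thursday 10:00 start Elena → 1
Thursday 11:30 end Elena → 0
Thursday 15:00 start Marcus → 1
Thursday 17:00 end Marcus → 0
Thursday 19:00 start Mei → 1
Thursday 20:00 end Mei → 0
Friday 08:00 start Tariq → 1
Friday 10:00 start Dmitri → 2
Friday 11:00 end Dmitri → 1
Friday 11:00 end Tariq → 0
Friday 18:00 start Noor → 1
Friday 19:30 end Noor → 0
Saturday 07:30 start Ingrid → 1
Saturday 09:00 end Ingrid → 0
Saturday 09:00 start Jonas → 1
Saturday 11:00 end Jonas → 0
Saturday 12:00 start Yusuf → 1
Saturday 12:30 end Yusuf → 0
Peak is 2, at Friday 10:00 (Dmitri, Tariq).

2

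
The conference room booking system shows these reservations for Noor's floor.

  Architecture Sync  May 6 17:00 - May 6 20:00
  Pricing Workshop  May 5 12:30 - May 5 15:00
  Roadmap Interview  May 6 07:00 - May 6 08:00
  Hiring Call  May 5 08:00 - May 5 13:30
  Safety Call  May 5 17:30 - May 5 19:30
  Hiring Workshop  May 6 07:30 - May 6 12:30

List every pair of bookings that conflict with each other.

Sorted by start: Hiring Call, Pricing Workshop, Safety Call, Roadmap Interview, Hiring Workshop, Architecture Sync.
Pricing Workshop starts before Hiring Call ends → Hiring Call and Pricing Workshop overlap.
Safety Call starts after Hiring Call ends — done with Hiring Call.
Safety Call starts after Pricing Workshop ends — done with Pricing Workshop.
Roadmap Interview starts after Safety Call ends — done with Safety Call.
Hiring Workshop starts before Roadmap Interview ends → Roadmap Interview and Hiring Workshop overlap.
Architecture Sync starts after Roadmap Interview ends.
Architecture Sync starts after Hiring Workshop ends.

Hiring Call & Pricing Workshop, Hiring Workshop & Roadmap Interview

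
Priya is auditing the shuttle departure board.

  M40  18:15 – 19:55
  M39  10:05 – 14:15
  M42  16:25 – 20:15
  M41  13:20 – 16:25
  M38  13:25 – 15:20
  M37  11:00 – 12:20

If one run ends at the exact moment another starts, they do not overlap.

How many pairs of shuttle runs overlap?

5

Two intervals overlap when each starts before the other ends.
Sorted by start: M39, M37, M41, M38, M42, M40.
M37 starts before M39 ends → M39 and M37 overlap.
M41 starts before M39 ends → M39 and M41 overlap.
M38 starts before M39 ends → M39 and M38 overlap.
M42 starts after M39 ends; M39 is clear from here.
M41 starts after M37 ends; M37 is clear from here.
M38 starts before M41 ends → M41 and M38 overlap.
M42 starts exactly when M41 ends (back-to-back, no overlap); M41 is clear from here.
M42 starts after M38 ends; M38 is clear from here.
M40 starts before M42 ends → M42 and M40 overlap.
Overlapping pairs: M37 & M39, M38 & M39, M38 & M41, M39 & M41, M40 & M42 — 5 in total.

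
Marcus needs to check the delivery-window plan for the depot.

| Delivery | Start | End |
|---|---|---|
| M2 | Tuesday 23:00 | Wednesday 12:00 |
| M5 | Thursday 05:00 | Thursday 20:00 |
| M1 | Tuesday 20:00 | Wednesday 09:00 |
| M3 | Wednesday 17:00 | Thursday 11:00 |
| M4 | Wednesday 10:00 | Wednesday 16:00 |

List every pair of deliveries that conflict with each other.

M1 & M2, M2 & M4, M3 & M5

Sorted by start: M1, M2, M4, M3, M5.
M2 starts before M1 ends → M1 and M2 overlap.
M4 starts after M1 ends, so nothing later overlaps M1 either.
M4 starts before M2 ends → M2 and M4 overlap.
M3 starts after M2 ends, so nothing later overlaps M2 either.
M3 starts after M4 ends, so nothing later overlaps M4 either.
M5 starts before M3 ends → M3 and M5 overlap.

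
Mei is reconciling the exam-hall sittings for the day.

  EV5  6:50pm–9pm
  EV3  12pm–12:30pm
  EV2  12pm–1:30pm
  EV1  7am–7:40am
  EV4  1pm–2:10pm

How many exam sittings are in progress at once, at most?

2

Sweep the timeline, counting +1 at each start and −1 at each end (ends before starts at a tie):
7am start EV1 → 1
7:40am end EV1 → 0
12pm start EV2 → 1
12pm start EV3 → 2
12:30pm end EV3 → 1
1pm start EV4 → 2
1:30pm end EV2 → 1
2:10pm end EV4 → 0
6:50pm start EV5 → 1
9pm end EV5 → 0
Peak is 2, at 12pm (EV2, EV3).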